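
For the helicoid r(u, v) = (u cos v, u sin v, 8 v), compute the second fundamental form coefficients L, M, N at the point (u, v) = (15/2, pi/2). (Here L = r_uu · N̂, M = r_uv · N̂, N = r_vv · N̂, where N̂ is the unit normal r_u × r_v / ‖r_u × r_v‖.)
L = 0;  M = -16*sqrt(481)/481;  N = 0

Compute the unit normal N̂(u, v) = (8*sin(v)/sqrt(u^2 + 64), -8*cos(v)/sqrt(u^2 + 64), u/sqrt(u^2 + 64)), and the second partials r_uu, r_uv, r_vv. Take dot products:
  L(u, v) = r_uu · N̂ = 0,
  M(u, v) = r_uv · N̂ = -8/sqrt(u^2 + 64),
  N(u, v) = r_vv · N̂ = 0.
Evaluating at (u, v) = (15/2, pi/2):
  L = 0, M = -16*sqrt(481)/481, N = 0.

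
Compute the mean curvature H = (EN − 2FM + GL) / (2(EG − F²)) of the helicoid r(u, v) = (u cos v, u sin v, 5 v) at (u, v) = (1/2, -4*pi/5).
H = 0

With E = 1, F = 0, G = u^2 + 25, L = 0, M = -5/sqrt(u^2 + 25), N = 0, assemble
  H = (EN − 2FM + GL) / (2(EG − F²)) = 0.
At (u, v) = (1/2, -4*pi/5): H = 0.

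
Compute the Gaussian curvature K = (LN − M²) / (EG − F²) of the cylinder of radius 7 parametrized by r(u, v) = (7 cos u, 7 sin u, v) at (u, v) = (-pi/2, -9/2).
K = 0

Coefficients of the first fundamental form: E = 49, F = 0, G = 1.
Coefficients of the second fundamental form: L = -7, M = 0, N = 0.
Assemble K = (LN − M²)/(EG − F²) = 0. At (u, v) = (-pi/2, -9/2): K = 0.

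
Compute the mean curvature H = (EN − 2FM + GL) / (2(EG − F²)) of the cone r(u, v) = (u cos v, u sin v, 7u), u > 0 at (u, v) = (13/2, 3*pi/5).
H = 7*sqrt(2)/130

With E = 50, F = 0, G = u^2, L = 0, M = 0, N = 7*sqrt(2)*u^2/(10*Abs(u)), assemble
  H = (EN − 2FM + GL) / (2(EG − F²)) = 7*sqrt(2)/(20*Abs(u)).
At (u, v) = (13/2, 3*pi/5): H = 7*sqrt(2)/130.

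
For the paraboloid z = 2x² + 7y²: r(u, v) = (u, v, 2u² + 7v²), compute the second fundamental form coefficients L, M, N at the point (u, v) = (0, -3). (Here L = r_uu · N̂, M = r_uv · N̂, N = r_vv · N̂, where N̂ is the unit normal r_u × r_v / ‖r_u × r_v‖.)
L = 4*sqrt(1765)/1765;  M = 0;  N = 14*sqrt(1765)/1765

Compute the unit normal N̂(u, v) = (-4*u/sqrt(16*u^2 + 196*v^2 + 1), -14*v/sqrt(16*u^2 + 196*v^2 + 1), 1/sqrt(16*u^2 + 196*v^2 + 1)), and the second partials r_uu, r_uv, r_vv. Take dot products:
  L(u, v) = r_uu · N̂ = 4/sqrt(16*u^2 + 196*v^2 + 1),
  M(u, v) = r_uv · N̂ = 0,
  N(u, v) = r_vv · N̂ = 14/sqrt(16*u^2 + 196*v^2 + 1).
Evaluating at (u, v) = (0, -3):
  L = 4*sqrt(1765)/1765, M = 0, N = 14*sqrt(1765)/1765.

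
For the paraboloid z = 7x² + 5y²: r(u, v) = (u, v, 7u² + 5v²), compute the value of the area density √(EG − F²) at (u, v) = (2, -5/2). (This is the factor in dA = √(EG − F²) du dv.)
√(EG − F²)|_{(2, -5/2)} = sqrt(1410)

E = 196*u^2 + 1, F = 140*u*v, G = 100*v^2 + 1, so EG − F² = 196*u^2 + 100*v^2 + 1. Taking the positive square root: √(EG − F²) = sqrt(196*u^2 + 100*v^2 + 1). At (u, v) = (2, -5/2): sqrt(1410).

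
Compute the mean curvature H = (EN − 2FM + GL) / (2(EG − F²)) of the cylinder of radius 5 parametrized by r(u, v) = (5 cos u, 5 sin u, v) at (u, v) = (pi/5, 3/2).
H = -1/10

With E = 25, F = 0, G = 1, L = -5, M = 0, N = 0, assemble
  H = (EN − 2FM + GL) / (2(EG − F²)) = -1/10.
At (u, v) = (pi/5, 3/2): H = -1/10.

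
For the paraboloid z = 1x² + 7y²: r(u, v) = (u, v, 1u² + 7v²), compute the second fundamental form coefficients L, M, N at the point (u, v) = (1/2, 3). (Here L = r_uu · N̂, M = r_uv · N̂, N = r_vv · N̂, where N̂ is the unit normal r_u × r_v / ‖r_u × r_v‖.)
L = sqrt(1766)/883;  M = 0;  N = 7*sqrt(1766)/883

Compute the unit normal N̂(u, v) = (-2*u/sqrt(4*u^2 + 196*v^2 + 1), -14*v/sqrt(4*u^2 + 196*v^2 + 1), 1/sqrt(4*u^2 + 196*v^2 + 1)), and the second partials r_uu, r_uv, r_vv. Take dot products:
  L(u, v) = r_uu · N̂ = 2/sqrt(4*u^2 + 196*v^2 + 1),
  M(u, v) = r_uv · N̂ = 0,
  N(u, v) = r_vv · N̂ = 14/sqrt(4*u^2 + 196*v^2 + 1).
Evaluating at (u, v) = (1/2, 3):
  L = sqrt(1766)/883, M = 0, N = 7*sqrt(1766)/883.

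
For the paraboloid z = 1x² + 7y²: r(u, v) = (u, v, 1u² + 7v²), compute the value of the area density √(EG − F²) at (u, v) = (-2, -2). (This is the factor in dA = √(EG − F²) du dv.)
√(EG − F²)|_{(-2, -2)} = 3*sqrt(89)

E = 4*u^2 + 1, F = 28*u*v, G = 196*v^2 + 1, so EG − F² = 4*u^2 + 196*v^2 + 1. Taking the positive square root: √(EG − F²) = sqrt(4*u^2 + 196*v^2 + 1). At (u, v) = (-2, -2): 3*sqrt(89).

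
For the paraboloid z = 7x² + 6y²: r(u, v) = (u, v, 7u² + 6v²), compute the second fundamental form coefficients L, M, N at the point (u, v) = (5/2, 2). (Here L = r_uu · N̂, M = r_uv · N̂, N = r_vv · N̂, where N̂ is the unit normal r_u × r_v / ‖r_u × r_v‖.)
L = 7*sqrt(1802)/901;  M = 0;  N = 6*sqrt(1802)/901

Compute the unit normal N̂(u, v) = (-14*u/sqrt(196*u^2 + 144*v^2 + 1), -12*v/sqrt(196*u^2 + 144*v^2 + 1), 1/sqrt(196*u^2 + 144*v^2 + 1)), and the second partials r_uu, r_uv, r_vv. Take dot products:
  L(u, v) = r_uu · N̂ = 14/sqrt(196*u^2 + 144*v^2 + 1),
  M(u, v) = r_uv · N̂ = 0,
  N(u, v) = r_vv · N̂ = 12/sqrt(196*u^2 + 144*v^2 + 1).
Evaluating at (u, v) = (5/2, 2):
  L = 7*sqrt(1802)/901, M = 0, N = 6*sqrt(1802)/901.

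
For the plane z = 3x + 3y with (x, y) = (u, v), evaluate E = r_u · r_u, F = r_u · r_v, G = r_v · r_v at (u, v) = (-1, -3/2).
E = 10;  F = 9;  G = 10

Partials: r_u = (1, 0, 3), r_v = (0, 1, 3). As functions of (u, v):
  E = r_u · r_u = 10,
  F = r_u · r_v = 9,
  G = r_v · r_v = 10.
Evaluating at (u, v) = (-1, -3/2): E = 10, F = 9, G = 10.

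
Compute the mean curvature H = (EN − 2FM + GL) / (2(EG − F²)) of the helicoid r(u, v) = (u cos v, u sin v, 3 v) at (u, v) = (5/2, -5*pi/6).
H = 0

With E = 1, F = 0, G = u^2 + 9, L = 0, M = -3/sqrt(u^2 + 9), N = 0, assemble
  H = (EN − 2FM + GL) / (2(EG − F²)) = 0.
At (u, v) = (5/2, -5*pi/6): H = 0.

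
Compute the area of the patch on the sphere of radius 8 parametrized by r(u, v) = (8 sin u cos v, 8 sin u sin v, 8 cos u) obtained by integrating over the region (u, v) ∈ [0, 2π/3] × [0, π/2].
Area = 48*pi

Area = ∫∫ √(EG − F²) du dv with √(EG − F²) = 64*Abs(sin(u)). Integrating over [0, 2π/3] × [0, π/2] gives 48*pi.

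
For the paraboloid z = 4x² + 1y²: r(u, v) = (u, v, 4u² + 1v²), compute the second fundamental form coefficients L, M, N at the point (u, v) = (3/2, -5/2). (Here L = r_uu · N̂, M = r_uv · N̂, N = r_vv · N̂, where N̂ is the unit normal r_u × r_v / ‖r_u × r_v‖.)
L = 4*sqrt(170)/85;  M = 0;  N = sqrt(170)/85

Compute the unit normal N̂(u, v) = (-8*u/sqrt(64*u^2 + 4*v^2 + 1), -2*v/sqrt(64*u^2 + 4*v^2 + 1), 1/sqrt(64*u^2 + 4*v^2 + 1)), and the second partials r_uu, r_uv, r_vv. Take dot products:
  L(u, v) = r_uu · N̂ = 8/sqrt(64*u^2 + 4*v^2 + 1),
  M(u, v) = r_uv · N̂ = 0,
  N(u, v) = r_vv · N̂ = 2/sqrt(64*u^2 + 4*v^2 + 1).
Evaluating at (u, v) = (3/2, -5/2):
  L = 4*sqrt(170)/85, M = 0, N = sqrt(170)/85.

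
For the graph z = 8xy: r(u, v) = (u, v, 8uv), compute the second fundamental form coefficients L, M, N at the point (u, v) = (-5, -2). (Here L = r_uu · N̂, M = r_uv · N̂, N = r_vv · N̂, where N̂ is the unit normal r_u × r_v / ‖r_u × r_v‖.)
L = 0;  M = 8*sqrt(1857)/1857;  N = 0

Compute the unit normal N̂(u, v) = (-8*v/sqrt(64*u^2 + 64*v^2 + 1), -8*u/sqrt(64*u^2 + 64*v^2 + 1), 1/sqrt(64*u^2 + 64*v^2 + 1)), and the second partials r_uu, r_uv, r_vv. Take dot products:
  L(u, v) = r_uu · N̂ = 0,
  M(u, v) = r_uv · N̂ = 8/sqrt(64*u^2 + 64*v^2 + 1),
  N(u, v) = r_vv · N̂ = 0.
Evaluating at (u, v) = (-5, -2):
  L = 0, M = 8*sqrt(1857)/1857, N = 0.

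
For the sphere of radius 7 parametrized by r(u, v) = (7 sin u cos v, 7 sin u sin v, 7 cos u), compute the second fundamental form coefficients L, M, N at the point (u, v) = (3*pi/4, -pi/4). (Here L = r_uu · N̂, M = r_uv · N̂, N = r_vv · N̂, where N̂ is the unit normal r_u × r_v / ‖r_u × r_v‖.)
L = -7;  M = 0;  N = -7/2

Compute the unit normal N̂(u, v) = (sin(u)^2*cos(v)/Abs(sin(u)), sin(u)^2*sin(v)/Abs(sin(u)), sin(2*u)/(2*Abs(sin(u)))), and the second partials r_uu, r_uv, r_vv. Take dot products:
  L(u, v) = r_uu · N̂ = -7*sin(u)/Abs(sin(u)),
  M(u, v) = r_uv · N̂ = 0,
  N(u, v) = r_vv · N̂ = -7*sin(u)^3/Abs(sin(u)).
Evaluating at (u, v) = (3*pi/4, -pi/4):
  L = -7, M = 0, N = -7/2.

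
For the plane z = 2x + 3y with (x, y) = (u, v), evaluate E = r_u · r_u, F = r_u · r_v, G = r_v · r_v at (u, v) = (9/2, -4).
E = 5;  F = 6;  G = 10

Partials: r_u = (1, 0, 2), r_v = (0, 1, 3). As functions of (u, v):
  E = r_u · r_u = 5,
  F = r_u · r_v = 6,
  G = r_v · r_v = 10.
Evaluating at (u, v) = (9/2, -4): E = 5, F = 6, G = 10.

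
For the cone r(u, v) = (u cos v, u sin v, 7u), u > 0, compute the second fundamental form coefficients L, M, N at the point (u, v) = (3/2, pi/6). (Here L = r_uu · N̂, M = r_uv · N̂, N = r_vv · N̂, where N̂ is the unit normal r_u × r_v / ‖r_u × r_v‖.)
L = 0;  M = 0;  N = 21*sqrt(2)/20

Compute the unit normal N̂(u, v) = (-7*sqrt(2)*u*cos(v)/(10*Abs(u)), -7*sqrt(2)*u*sin(v)/(10*Abs(u)), sqrt(2)*u/(10*Abs(u))), and the second partials r_uu, r_uv, r_vv. Take dot products:
  L(u, v) = r_uu · N̂ = 0,
  M(u, v) = r_uv · N̂ = 0,
  N(u, v) = r_vv · N̂ = 7*sqrt(2)*u^2/(10*Abs(u)).
Evaluating at (u, v) = (3/2, pi/6):
  L = 0, M = 0, N = 21*sqrt(2)/20.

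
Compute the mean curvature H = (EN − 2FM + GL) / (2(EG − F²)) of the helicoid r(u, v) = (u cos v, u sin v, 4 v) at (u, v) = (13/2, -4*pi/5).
H = 0

With E = 1, F = 0, G = u^2 + 16, L = 0, M = -4/sqrt(u^2 + 16), N = 0, assemble
  H = (EN − 2FM + GL) / (2(EG − F²)) = 0.
At (u, v) = (13/2, -4*pi/5): H = 0.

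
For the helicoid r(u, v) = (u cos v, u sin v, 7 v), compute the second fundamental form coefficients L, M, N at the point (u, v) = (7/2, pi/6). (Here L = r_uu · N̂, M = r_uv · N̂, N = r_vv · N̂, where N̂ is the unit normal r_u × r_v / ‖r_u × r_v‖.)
L = 0;  M = -2*sqrt(5)/5;  N = 0

Compute the unit normal N̂(u, v) = (7*sin(v)/sqrt(u^2 + 49), -7*cos(v)/sqrt(u^2 + 49), u/sqrt(u^2 + 49)), and the second partials r_uu, r_uv, r_vv. Take dot products:
  L(u, v) = r_uu · N̂ = 0,
  M(u, v) = r_uv · N̂ = -7/sqrt(u^2 + 49),
  N(u, v) = r_vv · N̂ = 0.
Evaluating at (u, v) = (7/2, pi/6):
  L = 0, M = -2*sqrt(5)/5, N = 0.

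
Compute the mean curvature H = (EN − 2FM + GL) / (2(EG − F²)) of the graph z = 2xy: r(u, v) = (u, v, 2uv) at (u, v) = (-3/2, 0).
H = 0

With E = 4*v^2 + 1, F = 4*u*v, G = 4*u^2 + 1, L = 0, M = 2/sqrt(4*u^2 + 4*v^2 + 1), N = 0, assemble
  H = (EN − 2FM + GL) / (2(EG − F²)) = -8*u*v/(4*u^2 + 4*v^2 + 1)^(3/2).
At (u, v) = (-3/2, 0): H = 0.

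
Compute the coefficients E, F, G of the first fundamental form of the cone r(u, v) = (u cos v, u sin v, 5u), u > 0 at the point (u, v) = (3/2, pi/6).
E = 26;  F = 0;  G = 9/4

Partials: r_u = (cos(v), sin(v), 5), r_v = (-u*sin(v), u*cos(v), 0). As functions of (u, v):
  E = r_u · r_u = 26,
  F = r_u · r_v = 0,
  G = r_v · r_v = u^2.
Evaluating at (u, v) = (3/2, pi/6): E = 26, F = 0, G = 9/4.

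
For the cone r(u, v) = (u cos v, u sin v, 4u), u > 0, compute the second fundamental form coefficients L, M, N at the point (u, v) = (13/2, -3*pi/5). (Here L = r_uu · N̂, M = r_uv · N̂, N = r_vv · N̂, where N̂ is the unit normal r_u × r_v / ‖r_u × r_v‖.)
L = 0;  M = 0;  N = 26*sqrt(17)/17

Compute the unit normal N̂(u, v) = (-4*sqrt(17)*u*cos(v)/(17*Abs(u)), -4*sqrt(17)*u*sin(v)/(17*Abs(u)), sqrt(17)*u/(17*Abs(u))), and the second partials r_uu, r_uv, r_vv. Take dot products:
  L(u, v) = r_uu · N̂ = 0,
  M(u, v) = r_uv · N̂ = 0,
  N(u, v) = r_vv · N̂ = 4*sqrt(17)*u^2/(17*Abs(u)).
Evaluating at (u, v) = (13/2, -3*pi/5):
  L = 0, M = 0, N = 26*sqrt(17)/17.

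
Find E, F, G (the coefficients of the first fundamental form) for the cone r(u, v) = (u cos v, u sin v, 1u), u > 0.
E = 2;  F = 0;  G = u^2

Compute partials: r_u = (cos(v), sin(v), 1), r_v = (-u*sin(v), u*cos(v), 0). Then
  E = r_u · r_u = 2,
  F = r_u · r_v = 0,
  G = r_v · r_v = u^2.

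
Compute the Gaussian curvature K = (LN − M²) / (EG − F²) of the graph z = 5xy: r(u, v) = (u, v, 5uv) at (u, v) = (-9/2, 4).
K = -400/13169641

Coefficients of the first fundamental form: E = 25*v^2 + 1, F = 25*u*v, G = 25*u^2 + 1.
Coefficients of the second fundamental form: L = 0, M = 5/sqrt(25*u^2 + 25*v^2 + 1), N = 0.
Assemble K = (LN − M²)/(EG − F²) = -25/(625*u^4 + 1250*u^2*v^2 + 50*u^2 + 625*v^4 + 50*v^2 + 1). At (u, v) = (-9/2, 4): K = -400/13169641.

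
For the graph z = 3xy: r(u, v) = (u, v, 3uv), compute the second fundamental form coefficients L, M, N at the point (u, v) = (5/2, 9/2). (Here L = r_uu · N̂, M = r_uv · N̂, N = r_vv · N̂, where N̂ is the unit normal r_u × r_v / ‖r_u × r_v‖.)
L = 0;  M = 3*sqrt(958)/479;  N = 0

Compute the unit normal N̂(u, v) = (-3*v/sqrt(9*u^2 + 9*v^2 + 1), -3*u/sqrt(9*u^2 + 9*v^2 + 1), 1/sqrt(9*u^2 + 9*v^2 + 1)), and the second partials r_uu, r_uv, r_vv. Take dot products:
  L(u, v) = r_uu · N̂ = 0,
  M(u, v) = r_uv · N̂ = 3/sqrt(9*u^2 + 9*v^2 + 1),
  N(u, v) = r_vv · N̂ = 0.
Evaluating at (u, v) = (5/2, 9/2):
  L = 0, M = 3*sqrt(958)/479, N = 0.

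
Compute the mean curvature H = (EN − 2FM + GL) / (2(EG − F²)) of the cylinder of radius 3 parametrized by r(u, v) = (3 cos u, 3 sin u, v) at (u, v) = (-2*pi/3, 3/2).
H = -1/6

With E = 9, F = 0, G = 1, L = -3, M = 0, N = 0, assemble
  H = (EN − 2FM + GL) / (2(EG − F²)) = -1/6.
At (u, v) = (-2*pi/3, 3/2): H = -1/6.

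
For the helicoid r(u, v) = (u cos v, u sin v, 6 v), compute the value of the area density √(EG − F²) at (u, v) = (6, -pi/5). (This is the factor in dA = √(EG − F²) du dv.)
√(EG − F²)|_{(6, -pi/5)} = 6*sqrt(2)

E = 1, F = 0, G = u^2 + 36, so EG − F² = u^2 + 36. Taking the positive square root: √(EG − F²) = sqrt(u^2 + 36). At (u, v) = (6, -pi/5): 6*sqrt(2).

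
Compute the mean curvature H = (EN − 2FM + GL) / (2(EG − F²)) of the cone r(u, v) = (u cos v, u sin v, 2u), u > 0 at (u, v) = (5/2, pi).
H = 2*sqrt(5)/25

With E = 5, F = 0, G = u^2, L = 0, M = 0, N = 2*sqrt(5)*u^2/(5*Abs(u)), assemble
  H = (EN − 2FM + GL) / (2(EG − F²)) = sqrt(5)/(5*Abs(u)).
At (u, v) = (5/2, pi): H = 2*sqrt(5)/25.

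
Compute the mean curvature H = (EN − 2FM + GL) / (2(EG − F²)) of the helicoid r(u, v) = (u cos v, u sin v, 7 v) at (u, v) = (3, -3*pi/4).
H = 0

With E = 1, F = 0, G = u^2 + 49, L = 0, M = -7/sqrt(u^2 + 49), N = 0, assemble
  H = (EN − 2FM + GL) / (2(EG − F²)) = 0.
At (u, v) = (3, -3*pi/4): H = 0.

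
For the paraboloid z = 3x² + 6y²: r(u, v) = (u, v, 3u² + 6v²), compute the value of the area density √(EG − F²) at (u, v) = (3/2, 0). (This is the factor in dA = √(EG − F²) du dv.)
√(EG − F²)|_{(3/2, 0)} = sqrt(82)

E = 36*u^2 + 1, F = 72*u*v, G = 144*v^2 + 1, so EG − F² = 36*u^2 + 144*v^2 + 1. Taking the positive square root: √(EG − F²) = sqrt(36*u^2 + 144*v^2 + 1). At (u, v) = (3/2, 0): sqrt(82).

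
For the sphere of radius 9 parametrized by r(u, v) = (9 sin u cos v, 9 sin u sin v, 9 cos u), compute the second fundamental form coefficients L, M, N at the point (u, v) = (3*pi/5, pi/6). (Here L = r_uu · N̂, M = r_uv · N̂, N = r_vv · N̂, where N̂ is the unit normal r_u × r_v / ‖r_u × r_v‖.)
L = -9;  M = 0;  N = -45/8 - 9*sqrt(5)/8

Compute the unit normal N̂(u, v) = (sin(u)^2*cos(v)/Abs(sin(u)), sin(u)^2*sin(v)/Abs(sin(u)), sin(2*u)/(2*Abs(sin(u)))), and the second partials r_uu, r_uv, r_vv. Take dot products:
  L(u, v) = r_uu · N̂ = -9*sin(u)/Abs(sin(u)),
  M(u, v) = r_uv · N̂ = 0,
  N(u, v) = r_vv · N̂ = -9*sin(u)^3/Abs(sin(u)).
Evaluating at (u, v) = (3*pi/5, pi/6):
  L = -9, M = 0, N = -45/8 - 9*sqrt(5)/8.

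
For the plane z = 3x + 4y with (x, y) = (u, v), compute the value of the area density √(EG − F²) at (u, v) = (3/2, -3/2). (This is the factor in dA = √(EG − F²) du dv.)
√(EG − F²)|_{(3/2, -3/2)} = sqrt(26)

E = 10, F = 12, G = 17, so EG − F² = 26. Taking the positive square root: √(EG − F²) = sqrt(26). At (u, v) = (3/2, -3/2): sqrt(26).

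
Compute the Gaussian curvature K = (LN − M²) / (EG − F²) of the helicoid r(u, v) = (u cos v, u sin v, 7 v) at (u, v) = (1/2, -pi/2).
K = -784/38809

Coefficients of the first fundamental form: E = 1, F = 0, G = u^2 + 49.
Coefficients of the second fundamental form: L = 0, M = -7/sqrt(u^2 + 49), N = 0.
Assemble K = (LN − M²)/(EG − F²) = -49/(u^2 + 49)^2. At (u, v) = (1/2, -pi/2): K = -784/38809.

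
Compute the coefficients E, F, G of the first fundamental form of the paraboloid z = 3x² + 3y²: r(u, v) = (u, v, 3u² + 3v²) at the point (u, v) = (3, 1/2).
E = 325;  F = 54;  G = 10

Partials: r_u = (1, 0, 6*u), r_v = (0, 1, 6*v). As functions of (u, v):
  E = r_u · r_u = 36*u^2 + 1,
  F = r_u · r_v = 36*u*v,
  G = r_v · r_v = 36*v^2 + 1.
Evaluating at (u, v) = (3, 1/2): E = 325, F = 54, G = 10.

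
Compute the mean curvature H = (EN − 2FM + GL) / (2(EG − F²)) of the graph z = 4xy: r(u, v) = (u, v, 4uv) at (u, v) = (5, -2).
H = 128*sqrt(465)/43245

With E = 16*v^2 + 1, F = 16*u*v, G = 16*u^2 + 1, L = 0, M = 4/sqrt(16*u^2 + 16*v^2 + 1), N = 0, assemble
  H = (EN − 2FM + GL) / (2(EG − F²)) = -64*u*v/(16*u^2 + 16*v^2 + 1)^(3/2).
At (u, v) = (5, -2): H = 128*sqrt(465)/43245.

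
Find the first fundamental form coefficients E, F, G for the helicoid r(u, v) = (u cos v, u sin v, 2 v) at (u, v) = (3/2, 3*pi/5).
E = 1;  F = 0;  G = 25/4

Partials: r_u = (cos(v), sin(v), 0), r_v = (-u*sin(v), u*cos(v), 2). As functions of (u, v):
  E = r_u · r_u = 1,
  F = r_u · r_v = 0,
  G = r_v · r_v = u^2 + 4.
Evaluating at (u, v) = (3/2, 3*pi/5): E = 1, F = 0, G = 25/4.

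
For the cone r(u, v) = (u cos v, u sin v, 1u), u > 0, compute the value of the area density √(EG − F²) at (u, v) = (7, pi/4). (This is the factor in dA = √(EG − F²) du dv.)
√(EG − F²)|_{(7, pi/4)} = 7*sqrt(2)

E = 2, F = 0, G = u^2, so EG − F² = 2*u^2. Taking the positive square root: √(EG − F²) = sqrt(2)*Abs(u). At (u, v) = (7, pi/4): 7*sqrt(2).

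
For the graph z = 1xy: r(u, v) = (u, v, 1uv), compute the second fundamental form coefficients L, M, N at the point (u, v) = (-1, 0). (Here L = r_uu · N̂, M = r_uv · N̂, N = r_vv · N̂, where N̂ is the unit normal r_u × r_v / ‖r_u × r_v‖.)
L = 0;  M = sqrt(2)/2;  N = 0

Compute the unit normal N̂(u, v) = (-v/sqrt(u^2 + v^2 + 1), -u/sqrt(u^2 + v^2 + 1), 1/sqrt(u^2 + v^2 + 1)), and the second partials r_uu, r_uv, r_vv. Take dot products:
  L(u, v) = r_uu · N̂ = 0,
  M(u, v) = r_uv · N̂ = 1/sqrt(u^2 + v^2 + 1),
  N(u, v) = r_vv · N̂ = 0.
Evaluating at (u, v) = (-1, 0):
  L = 0, M = sqrt(2)/2, N = 0.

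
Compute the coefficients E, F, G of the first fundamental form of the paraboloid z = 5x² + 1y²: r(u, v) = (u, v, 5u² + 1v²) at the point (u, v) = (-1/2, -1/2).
E = 26;  F = 5;  G = 2

Partials: r_u = (1, 0, 10*u), r_v = (0, 1, 2*v). As functions of (u, v):
  E = r_u · r_u = 100*u^2 + 1,
  F = r_u · r_v = 20*u*v,
  G = r_v · r_v = 4*v^2 + 1.
Evaluating at (u, v) = (-1/2, -1/2): E = 26, F = 5, G = 2.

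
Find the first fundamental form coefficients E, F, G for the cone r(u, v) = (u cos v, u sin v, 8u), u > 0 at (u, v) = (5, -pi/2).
E = 65;  F = 0;  G = 25

Partials: r_u = (cos(v), sin(v), 8), r_v = (-u*sin(v), u*cos(v), 0). As functions of (u, v):
  E = r_u · r_u = 65,
  F = r_u · r_v = 0,
  G = r_v · r_v = u^2.
Evaluating at (u, v) = (5, -pi/2): E = 65, F = 0, G = 25.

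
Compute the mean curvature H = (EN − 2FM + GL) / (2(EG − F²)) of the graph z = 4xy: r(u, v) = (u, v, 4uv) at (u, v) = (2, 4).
H = -512*sqrt(321)/103041

With E = 16*v^2 + 1, F = 16*u*v, G = 16*u^2 + 1, L = 0, M = 4/sqrt(16*u^2 + 16*v^2 + 1), N = 0, assemble
  H = (EN − 2FM + GL) / (2(EG − F²)) = -64*u*v/(16*u^2 + 16*v^2 + 1)^(3/2).
At (u, v) = (2, 4): H = -512*sqrt(321)/103041.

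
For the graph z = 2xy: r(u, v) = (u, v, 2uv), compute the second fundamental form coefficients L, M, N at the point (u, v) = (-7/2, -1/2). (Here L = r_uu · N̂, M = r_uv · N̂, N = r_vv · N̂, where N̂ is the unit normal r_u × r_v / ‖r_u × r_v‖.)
L = 0;  M = 2*sqrt(51)/51;  N = 0

Compute the unit normal N̂(u, v) = (-2*v/sqrt(4*u^2 + 4*v^2 + 1), -2*u/sqrt(4*u^2 + 4*v^2 + 1), 1/sqrt(4*u^2 + 4*v^2 + 1)), and the second partials r_uu, r_uv, r_vv. Take dot products:
  L(u, v) = r_uu · N̂ = 0,
  M(u, v) = r_uv · N̂ = 2/sqrt(4*u^2 + 4*v^2 + 1),
  N(u, v) = r_vv · N̂ = 0.
Evaluating at (u, v) = (-7/2, -1/2):
  L = 0, M = 2*sqrt(51)/51, N = 0.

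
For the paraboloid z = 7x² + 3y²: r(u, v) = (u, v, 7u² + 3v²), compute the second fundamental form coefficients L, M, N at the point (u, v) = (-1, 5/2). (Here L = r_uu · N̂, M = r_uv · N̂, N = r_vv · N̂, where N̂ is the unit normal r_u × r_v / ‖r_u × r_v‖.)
L = 7*sqrt(422)/211;  M = 0;  N = 3*sqrt(422)/211

Compute the unit normal N̂(u, v) = (-14*u/sqrt(196*u^2 + 36*v^2 + 1), -6*v/sqrt(196*u^2 + 36*v^2 + 1), 1/sqrt(196*u^2 + 36*v^2 + 1)), and the second partials r_uu, r_uv, r_vv. Take dot products:
  L(u, v) = r_uu · N̂ = 14/sqrt(196*u^2 + 36*v^2 + 1),
  M(u, v) = r_uv · N̂ = 0,
  N(u, v) = r_vv · N̂ = 6/sqrt(196*u^2 + 36*v^2 + 1).
Evaluating at (u, v) = (-1, 5/2):
  L = 7*sqrt(422)/211, M = 0, N = 3*sqrt(422)/211.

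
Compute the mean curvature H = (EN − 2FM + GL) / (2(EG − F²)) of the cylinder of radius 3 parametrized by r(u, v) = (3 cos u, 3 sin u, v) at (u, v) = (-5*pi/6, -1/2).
H = -1/6

With E = 9, F = 0, G = 1, L = -3, M = 0, N = 0, assemble
  H = (EN − 2FM + GL) / (2(EG − F²)) = -1/6.
At (u, v) = (-5*pi/6, -1/2): H = -1/6.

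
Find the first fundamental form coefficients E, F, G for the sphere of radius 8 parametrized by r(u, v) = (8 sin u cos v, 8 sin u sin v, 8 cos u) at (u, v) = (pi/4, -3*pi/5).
E = 64;  F = 0;  G = 32

Partials: r_u = (8*cos(u)*cos(v), 8*sin(v)*cos(u), -8*sin(u)), r_v = (-8*sin(u)*sin(v), 8*sin(u)*cos(v), 0). As functions of (u, v):
  E = r_u · r_u = 64,
  F = r_u · r_v = 0,
  G = r_v · r_v = 64*sin(u)^2.
Evaluating at (u, v) = (pi/4, -3*pi/5): E = 64, F = 0, G = 32.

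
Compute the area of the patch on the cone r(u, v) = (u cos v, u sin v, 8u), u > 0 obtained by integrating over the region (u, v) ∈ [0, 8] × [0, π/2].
Area = 16*sqrt(65)*pi

Area = ∫∫ √(EG − F²) du dv with √(EG − F²) = sqrt(65)*Abs(u). Integrating over [0, 8] × [0, π/2] gives 16*sqrt(65)*pi.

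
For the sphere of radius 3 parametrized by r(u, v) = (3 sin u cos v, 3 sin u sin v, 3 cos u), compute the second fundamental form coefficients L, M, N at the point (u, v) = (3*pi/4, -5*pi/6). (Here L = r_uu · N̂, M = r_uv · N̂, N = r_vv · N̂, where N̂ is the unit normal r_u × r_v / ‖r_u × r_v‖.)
L = -3;  M = 0;  N = -3/2

Compute the unit normal N̂(u, v) = (sin(u)^2*cos(v)/Abs(sin(u)), sin(u)^2*sin(v)/Abs(sin(u)), sin(2*u)/(2*Abs(sin(u)))), and the second partials r_uu, r_uv, r_vv. Take dot products:
  L(u, v) = r_uu · N̂ = -3*sin(u)/Abs(sin(u)),
  M(u, v) = r_uv · N̂ = 0,
  N(u, v) = r_vv · N̂ = -3*sin(u)^3/Abs(sin(u)).
Evaluating at (u, v) = (3*pi/4, -5*pi/6):
  L = -3, M = 0, N = -3/2.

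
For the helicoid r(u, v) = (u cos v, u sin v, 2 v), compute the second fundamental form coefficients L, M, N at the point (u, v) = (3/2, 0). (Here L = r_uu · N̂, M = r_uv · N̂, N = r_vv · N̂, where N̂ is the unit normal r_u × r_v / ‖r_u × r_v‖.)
L = 0;  M = -4/5;  N = 0

Compute the unit normal N̂(u, v) = (2*sin(v)/sqrt(u^2 + 4), -2*cos(v)/sqrt(u^2 + 4), u/sqrt(u^2 + 4)), and the second partials r_uu, r_uv, r_vv. Take dot products:
  L(u, v) = r_uu · N̂ = 0,
  M(u, v) = r_uv · N̂ = -2/sqrt(u^2 + 4),
  N(u, v) = r_vv · N̂ = 0.
Evaluating at (u, v) = (3/2, 0):
  L = 0, M = -4/5, N = 0.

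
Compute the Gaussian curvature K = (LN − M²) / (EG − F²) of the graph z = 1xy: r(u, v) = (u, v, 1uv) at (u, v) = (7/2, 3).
K = -16/7921

Coefficients of the first fundamental form: E = v^2 + 1, F = u*v, G = u^2 + 1.
Coefficients of the second fundamental form: L = 0, M = 1/sqrt(u^2 + v^2 + 1), N = 0.
Assemble K = (LN − M²)/(EG − F²) = 1/((u^2*v^2 - (u^2 + 1)*(v^2 + 1))*(u^2 + v^2 + 1)). At (u, v) = (7/2, 3): K = -16/7921.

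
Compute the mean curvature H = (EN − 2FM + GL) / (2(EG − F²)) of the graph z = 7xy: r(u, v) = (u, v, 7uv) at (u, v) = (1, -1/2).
H = 1372*sqrt(249)/62001

With E = 49*v^2 + 1, F = 49*u*v, G = 49*u^2 + 1, L = 0, M = 7/sqrt(49*u^2 + 49*v^2 + 1), N = 0, assemble
  H = (EN − 2FM + GL) / (2(EG − F²)) = -343*u*v/(49*u^2 + 49*v^2 + 1)^(3/2).
At (u, v) = (1, -1/2): H = 1372*sqrt(249)/62001.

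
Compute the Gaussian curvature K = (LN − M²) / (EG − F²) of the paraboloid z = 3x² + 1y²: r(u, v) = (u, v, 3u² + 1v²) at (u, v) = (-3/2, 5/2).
K = 12/11449

Coefficients of the first fundamental form: E = 36*u^2 + 1, F = 12*u*v, G = 4*v^2 + 1.
Coefficients of the second fundamental form: L = 6/sqrt(36*u^2 + 4*v^2 + 1), M = 0, N = 2/sqrt(36*u^2 + 4*v^2 + 1).
Assemble K = (LN − M²)/(EG − F²) = 12/(1296*u^4 + 288*u^2*v^2 + 72*u^2 + 16*v^4 + 8*v^2 + 1). At (u, v) = (-3/2, 5/2): K = 12/11449.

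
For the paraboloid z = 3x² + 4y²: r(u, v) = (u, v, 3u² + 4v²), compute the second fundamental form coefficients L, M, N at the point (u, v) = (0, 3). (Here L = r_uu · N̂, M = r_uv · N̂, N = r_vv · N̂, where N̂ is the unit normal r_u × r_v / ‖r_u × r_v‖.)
L = 6*sqrt(577)/577;  M = 0;  N = 8*sqrt(577)/577

Compute the unit normal N̂(u, v) = (-6*u/sqrt(36*u^2 + 64*v^2 + 1), -8*v/sqrt(36*u^2 + 64*v^2 + 1), 1/sqrt(36*u^2 + 64*v^2 + 1)), and the second partials r_uu, r_uv, r_vv. Take dot products:
  L(u, v) = r_uu · N̂ = 6/sqrt(36*u^2 + 64*v^2 + 1),
  M(u, v) = r_uv · N̂ = 0,
  N(u, v) = r_vv · N̂ = 8/sqrt(36*u^2 + 64*v^2 + 1).
Evaluating at (u, v) = (0, 3):
  L = 6*sqrt(577)/577, M = 0, N = 8*sqrt(577)/577.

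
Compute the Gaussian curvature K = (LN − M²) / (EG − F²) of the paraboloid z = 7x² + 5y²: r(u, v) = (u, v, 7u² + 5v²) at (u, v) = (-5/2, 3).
K = 35/1129969

Coefficients of the first fundamental form: E = 196*u^2 + 1, F = 140*u*v, G = 100*v^2 + 1.
Coefficients of the second fundamental form: L = 14/sqrt(196*u^2 + 100*v^2 + 1), M = 0, N = 10/sqrt(196*u^2 + 100*v^2 + 1).
Assemble K = (LN − M²)/(EG − F²) = 140/(38416*u^4 + 39200*u^2*v^2 + 392*u^2 + 10000*v^4 + 200*v^2 + 1). At (u, v) = (-5/2, 3): K = 35/1129969.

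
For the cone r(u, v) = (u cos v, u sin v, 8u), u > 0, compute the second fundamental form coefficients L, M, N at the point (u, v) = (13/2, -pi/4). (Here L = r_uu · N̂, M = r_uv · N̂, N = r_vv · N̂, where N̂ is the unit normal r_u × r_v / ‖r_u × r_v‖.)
L = 0;  M = 0;  N = 4*sqrt(65)/5

Compute the unit normal N̂(u, v) = (-8*sqrt(65)*u*cos(v)/(65*Abs(u)), -8*sqrt(65)*u*sin(v)/(65*Abs(u)), sqrt(65)*u/(65*Abs(u))), and the second partials r_uu, r_uv, r_vv. Take dot products:
  L(u, v) = r_uu · N̂ = 0,
  M(u, v) = r_uv · N̂ = 0,
  N(u, v) = r_vv · N̂ = 8*sqrt(65)*u^2/(65*Abs(u)).
Evaluating at (u, v) = (13/2, -pi/4):
  L = 0, M = 0, N = 4*sqrt(65)/5.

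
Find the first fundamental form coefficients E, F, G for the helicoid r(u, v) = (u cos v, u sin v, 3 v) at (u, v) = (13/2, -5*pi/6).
E = 1;  F = 0;  G = 205/4

Partials: r_u = (cos(v), sin(v), 0), r_v = (-u*sin(v), u*cos(v), 3). As functions of (u, v):
  E = r_u · r_u = 1,
  F = r_u · r_v = 0,
  G = r_v · r_v = u^2 + 9.
Evaluating at (u, v) = (13/2, -5*pi/6): E = 1, F = 0, G = 205/4.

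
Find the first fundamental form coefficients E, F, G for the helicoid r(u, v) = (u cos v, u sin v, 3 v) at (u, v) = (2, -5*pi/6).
E = 1;  F = 0;  G = 13

Partials: r_u = (cos(v), sin(v), 0), r_v = (-u*sin(v), u*cos(v), 3). As functions of (u, v):
  E = r_u · r_u = 1,
  F = r_u · r_v = 0,
  G = r_v · r_v = u^2 + 9.
Evaluating at (u, v) = (2, -5*pi/6): E = 1, F = 0, G = 13.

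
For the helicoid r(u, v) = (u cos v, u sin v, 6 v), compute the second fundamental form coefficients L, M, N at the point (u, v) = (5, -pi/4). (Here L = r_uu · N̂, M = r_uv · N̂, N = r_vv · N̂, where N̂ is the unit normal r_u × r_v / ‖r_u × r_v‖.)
L = 0;  M = -6*sqrt(61)/61;  N = 0

Compute the unit normal N̂(u, v) = (6*sin(v)/sqrt(u^2 + 36), -6*cos(v)/sqrt(u^2 + 36), u/sqrt(u^2 + 36)), and the second partials r_uu, r_uv, r_vv. Take dot products:
  L(u, v) = r_uu · N̂ = 0,
  M(u, v) = r_uv · N̂ = -6/sqrt(u^2 + 36),
  N(u, v) = r_vv · N̂ = 0.
Evaluating at (u, v) = (5, -pi/4):
  L = 0, M = -6*sqrt(61)/61, N = 0.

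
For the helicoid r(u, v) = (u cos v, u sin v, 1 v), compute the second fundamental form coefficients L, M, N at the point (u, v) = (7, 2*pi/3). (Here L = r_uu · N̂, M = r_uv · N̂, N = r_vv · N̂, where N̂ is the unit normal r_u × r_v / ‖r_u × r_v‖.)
L = 0;  M = -sqrt(2)/10;  N = 0

Compute the unit normal N̂(u, v) = (sin(v)/sqrt(u^2 + 1), -cos(v)/sqrt(u^2 + 1), u/sqrt(u^2 + 1)), and the second partials r_uu, r_uv, r_vv. Take dot products:
  L(u, v) = r_uu · N̂ = 0,
  M(u, v) = r_uv · N̂ = -1/sqrt(u^2 + 1),
  N(u, v) = r_vv · N̂ = 0.
Evaluating at (u, v) = (7, 2*pi/3):
  L = 0, M = -sqrt(2)/10, N = 0.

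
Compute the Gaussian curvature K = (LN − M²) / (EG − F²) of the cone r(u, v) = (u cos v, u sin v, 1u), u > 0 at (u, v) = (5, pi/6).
K = 0

Coefficients of the first fundamental form: E = 2, F = 0, G = u^2.
Coefficients of the second fundamental form: L = 0, M = 0, N = sqrt(2)*u^2/(2*Abs(u)).
Assemble K = (LN − M²)/(EG − F²) = 0. At (u, v) = (5, pi/6): K = 0.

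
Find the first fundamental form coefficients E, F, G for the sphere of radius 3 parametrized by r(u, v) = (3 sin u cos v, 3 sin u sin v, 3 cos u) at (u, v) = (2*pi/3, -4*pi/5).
E = 9;  F = 0;  G = 27/4

Partials: r_u = (3*cos(u)*cos(v), 3*sin(v)*cos(u), -3*sin(u)), r_v = (-3*sin(u)*sin(v), 3*sin(u)*cos(v), 0). As functions of (u, v):
  E = r_u · r_u = 9,
  F = r_u · r_v = 0,
  G = r_v · r_v = 9*sin(u)^2.
Evaluating at (u, v) = (2*pi/3, -4*pi/5): E = 9, F = 0, G = 27/4.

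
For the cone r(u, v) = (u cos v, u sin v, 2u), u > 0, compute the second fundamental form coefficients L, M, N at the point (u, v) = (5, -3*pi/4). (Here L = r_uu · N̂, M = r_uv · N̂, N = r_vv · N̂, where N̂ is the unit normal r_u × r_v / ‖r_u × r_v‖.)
L = 0;  M = 0;  N = 2*sqrt(5)

Compute the unit normal N̂(u, v) = (-2*sqrt(5)*u*cos(v)/(5*Abs(u)), -2*sqrt(5)*u*sin(v)/(5*Abs(u)), sqrt(5)*u/(5*Abs(u))), and the second partials r_uu, r_uv, r_vv. Take dot products:
  L(u, v) = r_uu · N̂ = 0,
  M(u, v) = r_uv · N̂ = 0,
  N(u, v) = r_vv · N̂ = 2*sqrt(5)*u^2/(5*Abs(u)).
Evaluating at (u, v) = (5, -3*pi/4):
  L = 0, M = 0, N = 2*sqrt(5).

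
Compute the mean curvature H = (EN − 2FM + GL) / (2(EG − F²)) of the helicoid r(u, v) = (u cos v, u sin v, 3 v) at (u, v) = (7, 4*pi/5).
H = 0

With E = 1, F = 0, G = u^2 + 9, L = 0, M = -3/sqrt(u^2 + 9), N = 0, assemble
  H = (EN − 2FM + GL) / (2(EG − F²)) = 0.
At (u, v) = (7, 4*pi/5): H = 0.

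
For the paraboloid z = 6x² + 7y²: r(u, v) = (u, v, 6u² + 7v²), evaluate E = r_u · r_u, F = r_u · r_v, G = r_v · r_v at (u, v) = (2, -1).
E = 577;  F = -336;  G = 197

Partials: r_u = (1, 0, 12*u), r_v = (0, 1, 14*v). As functions of (u, v):
  E = r_u · r_u = 144*u^2 + 1,
  F = r_u · r_v = 168*u*v,
  G = r_v · r_v = 196*v^2 + 1.
Evaluating at (u, v) = (2, -1): E = 577, F = -336, G = 197.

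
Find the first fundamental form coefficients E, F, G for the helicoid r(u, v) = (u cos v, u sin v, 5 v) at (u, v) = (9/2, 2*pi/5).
E = 1;  F = 0;  G = 181/4

Partials: r_u = (cos(v), sin(v), 0), r_v = (-u*sin(v), u*cos(v), 5). As functions of (u, v):
  E = r_u · r_u = 1,
  F = r_u · r_v = 0,
  G = r_v · r_v = u^2 + 25.
Evaluating at (u, v) = (9/2, 2*pi/5): E = 1, F = 0, G = 181/4.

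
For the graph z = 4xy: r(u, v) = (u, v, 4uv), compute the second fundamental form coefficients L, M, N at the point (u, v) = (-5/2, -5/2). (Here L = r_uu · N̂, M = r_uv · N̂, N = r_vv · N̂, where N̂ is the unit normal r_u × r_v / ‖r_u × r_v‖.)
L = 0;  M = 4*sqrt(201)/201;  N = 0

Compute the unit normal N̂(u, v) = (-4*v/sqrt(16*u^2 + 16*v^2 + 1), -4*u/sqrt(16*u^2 + 16*v^2 + 1), 1/sqrt(16*u^2 + 16*v^2 + 1)), and the second partials r_uu, r_uv, r_vv. Take dot products:
  L(u, v) = r_uu · N̂ = 0,
  M(u, v) = r_uv · N̂ = 4/sqrt(16*u^2 + 16*v^2 + 1),
  N(u, v) = r_vv · N̂ = 0.
Evaluating at (u, v) = (-5/2, -5/2):
  L = 0, M = 4*sqrt(201)/201, N = 0.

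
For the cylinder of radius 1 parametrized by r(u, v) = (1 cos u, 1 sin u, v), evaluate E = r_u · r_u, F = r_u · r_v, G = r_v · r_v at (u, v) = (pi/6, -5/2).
E = 1;  F = 0;  G = 1

Partials: r_u = (-sin(u), cos(u), 0), r_v = (0, 0, 1). As functions of (u, v):
  E = r_u · r_u = 1,
  F = r_u · r_v = 0,
  G = r_v · r_v = 1.
Evaluating at (u, v) = (pi/6, -5/2): E = 1, F = 0, G = 1.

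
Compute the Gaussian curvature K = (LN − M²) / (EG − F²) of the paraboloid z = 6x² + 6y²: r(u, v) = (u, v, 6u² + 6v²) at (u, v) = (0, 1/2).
K = 144/1369

Coefficients of the first fundamental form: E = 144*u^2 + 1, F = 144*u*v, G = 144*v^2 + 1.
Coefficients of the second fundamental form: L = 12/sqrt(144*u^2 + 144*v^2 + 1), M = 0, N = 12/sqrt(144*u^2 + 144*v^2 + 1).
Assemble K = (LN − M²)/(EG − F²) = 144/(20736*u^4 + 41472*u^2*v^2 + 288*u^2 + 20736*v^4 + 288*v^2 + 1). At (u, v) = (0, 1/2): K = 144/1369.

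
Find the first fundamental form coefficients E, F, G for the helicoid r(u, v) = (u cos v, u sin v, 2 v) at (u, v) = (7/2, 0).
E = 1;  F = 0;  G = 65/4

Partials: r_u = (cos(v), sin(v), 0), r_v = (-u*sin(v), u*cos(v), 2). As functions of (u, v):
  E = r_u · r_u = 1,
  F = r_u · r_v = 0,
  G = r_v · r_v = u^2 + 4.
Evaluating at (u, v) = (7/2, 0): E = 1, F = 0, G = 65/4.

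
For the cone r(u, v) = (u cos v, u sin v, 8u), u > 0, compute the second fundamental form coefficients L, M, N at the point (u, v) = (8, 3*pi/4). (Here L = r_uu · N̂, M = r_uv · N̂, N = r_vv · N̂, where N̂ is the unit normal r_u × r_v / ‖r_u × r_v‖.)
L = 0;  M = 0;  N = 64*sqrt(65)/65

Compute the unit normal N̂(u, v) = (-8*sqrt(65)*u*cos(v)/(65*Abs(u)), -8*sqrt(65)*u*sin(v)/(65*Abs(u)), sqrt(65)*u/(65*Abs(u))), and the second partials r_uu, r_uv, r_vv. Take dot products:
  L(u, v) = r_uu · N̂ = 0,
  M(u, v) = r_uv · N̂ = 0,
  N(u, v) = r_vv · N̂ = 8*sqrt(65)*u^2/(65*Abs(u)).
Evaluating at (u, v) = (8, 3*pi/4):
  L = 0, M = 0, N = 64*sqrt(65)/65.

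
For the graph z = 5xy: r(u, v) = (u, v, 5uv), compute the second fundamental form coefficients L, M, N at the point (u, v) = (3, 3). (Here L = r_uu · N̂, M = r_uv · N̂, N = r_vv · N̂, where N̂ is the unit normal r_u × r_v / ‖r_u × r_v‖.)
L = 0;  M = 5*sqrt(451)/451;  N = 0

Compute the unit normal N̂(u, v) = (-5*v/sqrt(25*u^2 + 25*v^2 + 1), -5*u/sqrt(25*u^2 + 25*v^2 + 1), 1/sqrt(25*u^2 + 25*v^2 + 1)), and the second partials r_uu, r_uv, r_vv. Take dot products:
  L(u, v) = r_uu · N̂ = 0,
  M(u, v) = r_uv · N̂ = 5/sqrt(25*u^2 + 25*v^2 + 1),
  N(u, v) = r_vv · N̂ = 0.
Evaluating at (u, v) = (3, 3):
  L = 0, M = 5*sqrt(451)/451, N = 0.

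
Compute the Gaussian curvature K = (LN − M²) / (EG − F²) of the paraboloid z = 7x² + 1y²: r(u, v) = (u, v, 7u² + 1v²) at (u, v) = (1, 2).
K = 28/45369

Coefficients of the first fundamental form: E = 196*u^2 + 1, F = 28*u*v, G = 4*v^2 + 1.
Coefficients of the second fundamental form: L = 14/sqrt(196*u^2 + 4*v^2 + 1), M = 0, N = 2/sqrt(196*u^2 + 4*v^2 + 1).
Assemble K = (LN − M²)/(EG − F²) = 28/(38416*u^4 + 1568*u^2*v^2 + 392*u^2 + 16*v^4 + 8*v^2 + 1). At (u, v) = (1, 2): K = 28/45369.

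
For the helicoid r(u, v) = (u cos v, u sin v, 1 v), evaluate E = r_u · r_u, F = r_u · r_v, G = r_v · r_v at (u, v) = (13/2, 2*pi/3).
E = 1;  F = 0;  G = 173/4

Partials: r_u = (cos(v), sin(v), 0), r_v = (-u*sin(v), u*cos(v), 1). As functions of (u, v):
  E = r_u · r_u = 1,
  F = r_u · r_v = 0,
  G = r_v · r_v = u^2 + 1.
Evaluating at (u, v) = (13/2, 2*pi/3): E = 1, F = 0, G = 173/4.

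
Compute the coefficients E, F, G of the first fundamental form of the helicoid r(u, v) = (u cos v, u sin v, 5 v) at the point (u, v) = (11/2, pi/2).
E = 1;  F = 0;  G = 221/4

Partials: r_u = (cos(v), sin(v), 0), r_v = (-u*sin(v), u*cos(v), 5). As functions of (u, v):
  E = r_u · r_u = 1,
  F = r_u · r_v = 0,
  G = r_v · r_v = u^2 + 25.
Evaluating at (u, v) = (11/2, pi/2): E = 1, F = 0, G = 221/4.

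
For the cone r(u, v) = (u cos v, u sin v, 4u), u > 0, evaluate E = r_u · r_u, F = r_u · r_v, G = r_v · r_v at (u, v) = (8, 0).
E = 17;  F = 0;  G = 64

Partials: r_u = (cos(v), sin(v), 4), r_v = (-u*sin(v), u*cos(v), 0). As functions of (u, v):
  E = r_u · r_u = 17,
  F = r_u · r_v = 0,
  G = r_v · r_v = u^2.
Evaluating at (u, v) = (8, 0): E = 17, F = 0, G = 64.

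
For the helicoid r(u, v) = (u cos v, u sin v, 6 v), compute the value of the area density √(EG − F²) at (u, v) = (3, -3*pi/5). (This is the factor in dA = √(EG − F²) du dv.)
√(EG − F²)|_{(3, -3*pi/5)} = 3*sqrt(5)

E = 1, F = 0, G = u^2 + 36, so EG − F² = u^2 + 36. Taking the positive square root: √(EG − F²) = sqrt(u^2 + 36). At (u, v) = (3, -3*pi/5): 3*sqrt(5).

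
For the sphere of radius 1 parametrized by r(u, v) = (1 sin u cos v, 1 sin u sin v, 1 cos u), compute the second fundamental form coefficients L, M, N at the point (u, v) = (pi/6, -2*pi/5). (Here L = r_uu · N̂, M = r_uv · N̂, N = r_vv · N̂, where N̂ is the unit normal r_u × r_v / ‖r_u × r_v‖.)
L = -1;  M = 0;  N = -1/4

Compute the unit normal N̂(u, v) = (sin(u)^2*cos(v)/Abs(sin(u)), sin(u)^2*sin(v)/Abs(sin(u)), sin(2*u)/(2*Abs(sin(u)))), and the second partials r_uu, r_uv, r_vv. Take dot products:
  L(u, v) = r_uu · N̂ = -sin(u)/Abs(sin(u)),
  M(u, v) = r_uv · N̂ = 0,
  N(u, v) = r_vv · N̂ = -sin(u)^3/Abs(sin(u)).
Evaluating at (u, v) = (pi/6, -2*pi/5):
  L = -1, M = 0, N = -1/4.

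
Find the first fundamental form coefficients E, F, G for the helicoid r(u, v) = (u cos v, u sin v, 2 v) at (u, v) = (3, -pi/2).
E = 1;  F = 0;  G = 13

Partials: r_u = (cos(v), sin(v), 0), r_v = (-u*sin(v), u*cos(v), 2). As functions of (u, v):
  E = r_u · r_u = 1,
  F = r_u · r_v = 0,
  G = r_v · r_v = u^2 + 4.
Evaluating at (u, v) = (3, -pi/2): E = 1, F = 0, G = 13.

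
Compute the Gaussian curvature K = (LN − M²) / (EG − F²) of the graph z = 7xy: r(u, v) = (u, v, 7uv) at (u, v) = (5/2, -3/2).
K = -196/697225

Coefficients of the first fundamental form: E = 49*v^2 + 1, F = 49*u*v, G = 49*u^2 + 1.
Coefficients of the second fundamental form: L = 0, M = 7/sqrt(49*u^2 + 49*v^2 + 1), N = 0.
Assemble K = (LN − M²)/(EG − F²) = -49/(2401*u^4 + 4802*u^2*v^2 + 98*u^2 + 2401*v^4 + 98*v^2 + 1). At (u, v) = (5/2, -3/2): K = -196/697225.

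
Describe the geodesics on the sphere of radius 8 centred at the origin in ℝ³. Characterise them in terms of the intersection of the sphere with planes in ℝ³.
Geodesics on the sphere of radius 8 are great circles — circles of radius 8 obtained as the intersection of the sphere with planes through the origin (the centre of the sphere).

A curve α(t) of nonzero constant speed on the sphere of radius 8 is a geodesic iff its acceleration α̈ is everywhere normal to the surface, i.e. parallel to the radial vector α(t). Then d/dt(α × α̇) = α̇ × α̇ + α × α̈ = 0, so α × α̇ is a constant vector n ≠ 0 and α(t) · n = 0 for all t: α lies in the plane through the origin with normal n. The intersection of that plane with the sphere is a circle of radius 8 (a great circle). Conversely, a great circle traversed at constant speed has centripetal acceleration pointing at the origin, hence normal to the sphere, so every great circle is a geodesic.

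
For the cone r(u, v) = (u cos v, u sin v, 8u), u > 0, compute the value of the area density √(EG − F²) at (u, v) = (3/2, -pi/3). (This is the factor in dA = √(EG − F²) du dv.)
√(EG − F²)|_{(3/2, -pi/3)} = 3*sqrt(65)/2

E = 65, F = 0, G = u^2, so EG − F² = 65*u^2. Taking the positive square root: √(EG − F²) = sqrt(65)*Abs(u). At (u, v) = (3/2, -pi/3): 3*sqrt(65)/2.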